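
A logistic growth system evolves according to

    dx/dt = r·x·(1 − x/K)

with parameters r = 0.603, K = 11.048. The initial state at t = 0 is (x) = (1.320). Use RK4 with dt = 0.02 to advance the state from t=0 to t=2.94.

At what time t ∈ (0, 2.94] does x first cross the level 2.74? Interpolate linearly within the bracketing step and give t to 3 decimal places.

t = 1.473

t=0.000: state=(1.320)
step 1 (dt=0.02): k1=(0.701), k2=(0.704), k3=(0.704), k4=(0.707); state += dt/6·(k1+2k2+2k3+k4)
t=0.020: state=(1.334)
t=0.040: state=(1.348)
t=0.060: state=(1.363)
continuing one RK4 step at a time; state shown every 5 steps (Δt=0.1):
t=0.100: state=(1.392)
t=0.200: state=(1.467)
t=0.300: state=(1.545)
t=0.400: state=(1.627)
t=0.500: state=(1.712)
t=0.600: state=(1.802)
t=0.700: state=(1.894)
t=0.800: state=(1.991)
t=0.900: state=(2.091)
t=1.000: state=(2.195)
t=1.100: state=(2.303)
t=1.200: state=(2.415)
t=1.300: state=(2.531)
t=1.400: state=(2.651)
t=1.460: state=(2.724)
next step: t=1.480: state=(2.749) — x has crossed 2.74
linear interpolation between t=1.460 (2.72409) and t=1.480 (2.74892) → t≈1.473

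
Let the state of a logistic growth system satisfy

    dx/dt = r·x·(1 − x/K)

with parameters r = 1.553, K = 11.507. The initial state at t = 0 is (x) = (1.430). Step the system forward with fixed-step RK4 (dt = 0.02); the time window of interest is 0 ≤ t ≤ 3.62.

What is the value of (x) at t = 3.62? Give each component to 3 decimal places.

(x) = (11.221)

t=0.000: state=(1.430)
step 1 (dt=0.02): k1=(1.945), k2=(1.967), k3=(1.968), k4=(1.991); state += dt/6·(k1+2k2+2k3+k4)
t=0.020: state=(1.469)
t=0.040: state=(1.510)
t=0.060: state=(1.551)
continuing one RK4 step at a time; state shown every 10 steps (Δt=0.2):
t=0.200: state=(1.866)
t=0.400: state=(2.404)
t=0.600: state=(3.048)
t=0.800: state=(3.792)
t=1.000: state=(4.619)
t=1.200: state=(5.498)
t=1.400: state=(6.388)
t=1.600: state=(7.249)
t=1.800: state=(8.044)
t=2.000: state=(8.747)
t=2.200: state=(9.345)
t=2.400: state=(9.839)
t=2.600: state=(10.235)
t=2.800: state=(10.546)
t=3.000: state=(10.787)
t=3.200: state=(10.970)
t=3.400: state=(11.108)
t=3.600: state=(11.212)
t=3.620: state=(11.221)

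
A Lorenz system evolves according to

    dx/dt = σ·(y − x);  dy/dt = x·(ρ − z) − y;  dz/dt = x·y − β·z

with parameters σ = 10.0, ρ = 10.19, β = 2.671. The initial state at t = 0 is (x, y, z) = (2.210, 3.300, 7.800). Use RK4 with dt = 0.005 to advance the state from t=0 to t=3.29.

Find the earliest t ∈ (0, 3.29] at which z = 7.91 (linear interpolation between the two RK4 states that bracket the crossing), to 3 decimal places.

t = 0.397

t=0.000: state=(2.210, 3.300, 7.800)
step 1 (dt=0.005): k1=(10.900, 1.982, -13.541), k2=(10.677, 2.118, -13.349), k3=(10.686, 2.115, -13.352), k4=(10.471, 2.250, -13.162); state += dt/6·(k1+2k2+2k3+k4)
t=0.005: state=(2.263, 3.311, 7.733)
t=0.010: state=(2.315, 3.322, 7.668)
t=0.015: state=(2.364, 3.336, 7.605)
continuing one RK4 step at a time; state shown every 40 steps (Δt=0.2):
t=0.200: state=(3.769, 4.562, 6.447)
t=0.395: state=(5.519, 6.390, 7.878)
next step: t=0.400: state=(5.562, 6.421, 7.949) — z has crossed 7.91
linear interpolation between t=0.395 (7.87761) and t=0.400 (7.94937) → t≈0.397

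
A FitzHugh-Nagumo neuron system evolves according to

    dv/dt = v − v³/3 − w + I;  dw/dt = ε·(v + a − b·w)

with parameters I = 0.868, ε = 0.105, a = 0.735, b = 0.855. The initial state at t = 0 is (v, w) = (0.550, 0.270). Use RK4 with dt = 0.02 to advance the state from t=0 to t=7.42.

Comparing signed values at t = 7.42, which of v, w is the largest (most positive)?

t=0.000: state=(0.550, 0.270)
step 1 (dt=0.02): k1=(1.093, 0.111), k2=(1.099, 0.112), k3=(1.099, 0.112), k4=(1.105, 0.113); state += dt/6·(k1+2k2+2k3+k4)
t=0.020: state=(0.572, 0.272)
t=0.040: state=(0.594, 0.275)
t=0.060: state=(0.617, 0.277)
continuing one RK4 step at a time; state shown every 25 steps (Δt=0.5):
t=0.500: state=(1.142, 0.339)
t=1.000: state=(1.613, 0.434)
t=1.500: state=(1.804, 0.541)
t=2.000: state=(1.836, 0.649)
t=2.500: state=(1.815, 0.752)
t=3.000: state=(1.779, 0.849)
t=3.500: state=(1.738, 0.940)
t=4.000: state=(1.695, 1.025)
t=4.500: state=(1.652, 1.103)
t=5.000: state=(1.609, 1.176)
t=5.500: state=(1.565, 1.244)
t=6.000: state=(1.520, 1.306)
t=6.500: state=(1.475, 1.364)
t=7.000: state=(1.430, 1.416)
t=7.420: state=(1.390, 1.456)
compare at T: v=1.390, w=1.456

largest component: w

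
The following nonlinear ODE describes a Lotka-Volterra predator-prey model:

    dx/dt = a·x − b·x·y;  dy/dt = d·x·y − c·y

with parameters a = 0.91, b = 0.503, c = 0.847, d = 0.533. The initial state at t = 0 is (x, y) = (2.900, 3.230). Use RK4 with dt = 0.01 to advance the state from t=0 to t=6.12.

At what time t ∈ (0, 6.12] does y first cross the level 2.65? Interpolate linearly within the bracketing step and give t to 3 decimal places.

t=0.000: state=(2.900, 3.230)
step 1 (dt=0.01): k1=(-2.073, 2.257), k2=(-2.082, 2.247), k3=(-2.081, 2.247), k4=(-2.090, 2.236); state += dt/6·(k1+2k2+2k3+k4)
t=0.010: state=(2.879, 3.252)
t=0.020: state=(2.858, 3.275)
t=0.030: state=(2.837, 3.297)
continuing one RK4 step at a time; state shown every 20 steps (Δt=0.2):
t=0.200: state=(2.461, 3.630)
t=0.400: state=(2.020, 3.890)
t=0.600: state=(1.628, 3.986)
t=0.800: state=(1.310, 3.933)
t=1.000: state=(1.066, 3.766)
t=1.200: state=(0.886, 3.526)
t=1.400: state=(0.756, 3.247)
t=1.600: state=(0.664, 2.956)
t=1.800: state=(0.600, 2.669)
t=1.810: state=(0.597, 2.655)
next step: t=1.820: state=(0.595, 2.641) — y has crossed 2.65
linear interpolation between t=1.810 (2.65458) and t=1.820 (2.64057) → t≈1.813

t = 1.813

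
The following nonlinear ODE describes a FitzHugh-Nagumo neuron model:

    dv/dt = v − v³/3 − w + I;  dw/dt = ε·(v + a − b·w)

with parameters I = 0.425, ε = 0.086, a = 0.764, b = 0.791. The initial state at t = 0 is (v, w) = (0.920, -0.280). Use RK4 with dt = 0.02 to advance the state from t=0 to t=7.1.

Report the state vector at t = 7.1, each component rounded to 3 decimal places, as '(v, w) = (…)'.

t=0.000: state=(0.920, -0.280)
step 1 (dt=0.02): k1=(1.365, 0.164), k2=(1.366, 0.165), k3=(1.366, 0.165), k4=(1.366, 0.166); state += dt/6·(k1+2k2+2k3+k4)
t=0.020: state=(0.947, -0.277)
t=0.040: state=(0.975, -0.273)
t=0.060: state=(1.002, -0.270)
continuing one RK4 step at a time; state shown every 25 steps (Δt=0.5):
t=0.500: state=(1.531, -0.186)
t=1.000: state=(1.828, -0.075)
t=1.500: state=(1.892, 0.039)
t=2.000: state=(1.879, 0.150)
t=2.500: state=(1.844, 0.256)
t=3.000: state=(1.804, 0.357)
t=3.500: state=(1.761, 0.452)
t=4.000: state=(1.717, 0.543)
t=4.500: state=(1.672, 0.629)
t=5.000: state=(1.627, 0.710)
t=5.500: state=(1.580, 0.786)
t=6.000: state=(1.531, 0.858)
t=6.500: state=(1.481, 0.925)
t=7.000: state=(1.429, 0.988)
t=7.100: state=(1.418, 1.000)

(v, w) = (1.418, 1.000)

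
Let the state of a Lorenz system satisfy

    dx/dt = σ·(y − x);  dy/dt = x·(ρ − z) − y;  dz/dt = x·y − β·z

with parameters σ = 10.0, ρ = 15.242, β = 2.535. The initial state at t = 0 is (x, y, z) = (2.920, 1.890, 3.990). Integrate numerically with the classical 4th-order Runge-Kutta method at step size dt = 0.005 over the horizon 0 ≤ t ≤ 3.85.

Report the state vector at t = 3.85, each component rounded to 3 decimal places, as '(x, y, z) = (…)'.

(x, y, z) = (3.376, 3.838, 10.719)

t=0.000: state=(2.920, 1.890, 3.990)
step 1 (dt=0.005): k1=(-10.300, 30.966, -4.596), k2=(-9.268, 30.632, -4.391), k3=(-9.302, 30.660, -4.390), k4=(-8.302, 30.352, -4.188); state += dt/6·(k1+2k2+2k3+k4)
t=0.005: state=(2.874, 2.043, 3.968)
t=0.010: state=(2.837, 2.194, 3.948)
t=0.015: state=(2.809, 2.342, 3.930)
continuing one RK4 step at a time; state shown every 40 steps (Δt=0.2):
t=0.200: state=(5.695, 8.804, 5.845)
t=0.400: state=(10.882, 10.129, 20.284)
t=0.600: state=(3.775, 0.628, 17.454)
t=0.800: state=(1.011, 0.775, 10.657)
t=1.000: state=(1.425, 2.019, 6.660)
t=1.200: state=(3.829, 5.865, 5.598)
t=1.400: state=(9.439, 11.898, 14.004)
t=1.600: state=(6.943, 3.118, 20.074)
t=1.800: state=(2.075, 1.212, 13.056)
t=2.000: state=(2.000, 2.575, 8.383)
t=2.200: state=(4.444, 6.449, 7.291)
t=2.400: state=(9.198, 10.785, 15.126)
t=2.600: state=(6.507, 3.439, 18.919)
t=2.800: state=(2.694, 2.081, 12.835)
t=3.000: state=(3.095, 3.981, 8.972)
t=3.200: state=(6.221, 8.368, 10.027)
t=3.400: state=(8.856, 8.214, 17.958)
t=3.600: state=(4.909, 2.988, 16.397)
t=3.800: state=(3.233, 3.337, 11.539)
t=3.850: state=(3.376, 3.838, 10.719)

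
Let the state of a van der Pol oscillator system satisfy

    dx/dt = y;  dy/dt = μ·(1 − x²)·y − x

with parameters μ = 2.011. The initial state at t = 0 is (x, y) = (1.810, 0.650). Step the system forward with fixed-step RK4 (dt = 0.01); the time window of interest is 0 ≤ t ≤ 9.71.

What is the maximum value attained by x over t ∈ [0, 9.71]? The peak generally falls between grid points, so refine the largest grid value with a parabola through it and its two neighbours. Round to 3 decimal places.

max x = 2.020

t=0.000: state=(1.810, 0.650)
step 1 (dt=0.01): k1=(0.650, -4.785), k2=(0.626, -4.694), k3=(0.627, -4.695), k4=(0.603, -4.604); state += dt/6·(k1+2k2+2k3+k4)
t=0.010: state=(1.816, 0.603)
t=0.020: state=(1.822, 0.558)
t=0.030: state=(1.827, 0.515)
continuing one RK4 step at a time; state shown every 50 steps (Δt=0.5):
t=0.500: state=(1.814, -0.291)
t=1.000: state=(1.630, -0.426)
t=1.500: state=(1.387, -0.558)
t=2.000: state=(1.048, -0.838)
t=2.500: state=(0.457, -1.713)
t=3.000: state=(-0.954, -3.830)
t=3.500: state=(-2.007, -0.284)
t=4.000: state=(-1.937, 0.308)
t=4.500: state=(-1.763, 0.384)
t=5.000: state=(-1.551, 0.470)
t=5.500: state=(-1.281, 0.631)
t=6.000: state=(-0.882, 1.033)
t=6.500: state=(-0.090, 2.438)
t=7.000: state=(1.576, 2.810)
t=7.500: state=(2.015, -0.125)
t=8.000: state=(1.879, -0.340)
t=8.500: state=(1.692, -0.410)
t=9.000: state=(1.463, -0.515)
t=9.500: state=(1.160, -0.730)
t=9.710: state=(0.990, -0.903)
largest grid value and its neighbours: x(7.410)=2.01981, x(7.420)=2.01996, x(7.430)=2.01991
parabola through these three points peaks at t≈7.422 with x≈2.01997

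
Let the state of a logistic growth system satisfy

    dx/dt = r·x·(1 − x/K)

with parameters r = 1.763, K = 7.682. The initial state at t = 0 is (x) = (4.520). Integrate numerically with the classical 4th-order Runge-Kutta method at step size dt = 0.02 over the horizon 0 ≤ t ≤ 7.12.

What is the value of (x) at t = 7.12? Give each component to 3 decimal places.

(x) = (7.682)

t=0.000: state=(4.520)
step 1 (dt=0.02): k1=(3.280), k2=(3.270), k3=(3.270), k4=(3.259); state += dt/6·(k1+2k2+2k3+k4)
t=0.020: state=(4.585)
t=0.040: state=(4.650)
t=0.060: state=(4.715)
continuing one RK4 step at a time; state shown every 25 steps (Δt=0.5):
t=0.500: state=(5.956)
t=1.000: state=(6.859)
t=1.500: state=(7.318)
t=2.000: state=(7.527)
t=2.500: state=(7.617)
t=3.000: state=(7.655)
t=3.500: state=(7.671)
t=4.000: state=(7.677)
t=4.500: state=(7.680)
t=5.000: state=(7.681)
t=5.500: state=(7.682)
t=6.000: state=(7.682)
t=6.500: state=(7.682)
t=7.000: state=(7.682)
t=7.120: state=(7.682)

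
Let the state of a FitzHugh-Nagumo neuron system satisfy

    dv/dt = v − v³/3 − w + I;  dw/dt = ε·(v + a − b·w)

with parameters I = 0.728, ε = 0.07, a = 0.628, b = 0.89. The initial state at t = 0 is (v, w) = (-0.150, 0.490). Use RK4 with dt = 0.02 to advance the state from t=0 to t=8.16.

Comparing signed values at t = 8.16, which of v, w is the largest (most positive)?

t=0.000: state=(-0.150, 0.490)
step 1 (dt=0.02): k1=(0.089, 0.003), k2=(0.090, 0.003), k3=(0.090, 0.003), k4=(0.091, 0.003); state += dt/6·(k1+2k2+2k3+k4)
t=0.020: state=(-0.148, 0.490)
t=0.040: state=(-0.146, 0.490)
t=0.060: state=(-0.144, 0.490)
continuing one RK4 step at a time; state shown every 25 steps (Δt=0.5):
t=0.500: state=(-0.093, 0.492)
t=1.000: state=(-0.002, 0.497)
t=1.500: state=(0.144, 0.506)
t=2.000: state=(0.375, 0.521)
t=2.500: state=(0.712, 0.545)
t=3.000: state=(1.118, 0.581)
t=3.500: state=(1.458, 0.630)
t=4.000: state=(1.638, 0.686)
t=4.500: state=(1.698, 0.744)
t=5.000: state=(1.703, 0.802)
t=5.500: state=(1.687, 0.857)
t=6.000: state=(1.663, 0.910)
t=6.500: state=(1.636, 0.961)
t=7.000: state=(1.607, 1.009)
t=7.500: state=(1.578, 1.055)
t=8.000: state=(1.549, 1.098)
t=8.160: state=(1.539, 1.111)
compare at T: v=1.539, w=1.111

largest component: v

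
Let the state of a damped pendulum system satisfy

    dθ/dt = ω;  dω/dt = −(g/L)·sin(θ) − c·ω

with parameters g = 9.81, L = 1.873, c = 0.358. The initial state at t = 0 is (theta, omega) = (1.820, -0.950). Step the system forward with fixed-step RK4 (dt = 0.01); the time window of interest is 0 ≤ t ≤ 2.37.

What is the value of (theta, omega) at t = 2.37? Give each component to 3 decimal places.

t=0.000: state=(1.820, -0.950)
step 1 (dt=0.01): k1=(-0.950, -4.736), k2=(-0.974, -4.733), k3=(-0.974, -4.733), k4=(-0.997, -4.731); state += dt/6·(k1+2k2+2k3+k4)
t=0.010: state=(1.810, -0.997)
t=0.020: state=(1.800, -1.045)
t=0.030: state=(1.789, -1.092)
continuing one RK4 step at a time; state shown every 10 steps (Δt=0.1):
t=0.100: state=(1.701, -1.421)
t=0.200: state=(1.536, -1.884)
t=0.300: state=(1.325, -2.327)
t=0.400: state=(1.072, -2.724)
t=0.500: state=(0.783, -3.039)
t=0.600: state=(0.468, -3.232)
t=0.700: state=(0.142, -3.272)
t=0.800: state=(-0.180, -3.146)
t=0.900: state=(-0.482, -2.867)
t=1.000: state=(-0.750, -2.468)
t=1.100: state=(-0.973, -1.990)
t=1.200: state=(-1.146, -1.471)
t=1.300: state=(-1.267, -0.938)
t=1.400: state=(-1.334, -0.408)
t=1.500: state=(-1.349, 0.107)
t=1.600: state=(-1.313, 0.604)
t=1.700: state=(-1.229, 1.075)
t=1.800: state=(-1.100, 1.510)
t=1.900: state=(-0.929, 1.894)
t=2.000: state=(-0.723, 2.205)
t=2.100: state=(-0.491, 2.421)
t=2.200: state=(-0.243, 2.520)
t=2.300: state=(0.009, 2.491)
t=2.370: state=(0.180, 2.395)

(theta, omega) = (0.180, 2.395)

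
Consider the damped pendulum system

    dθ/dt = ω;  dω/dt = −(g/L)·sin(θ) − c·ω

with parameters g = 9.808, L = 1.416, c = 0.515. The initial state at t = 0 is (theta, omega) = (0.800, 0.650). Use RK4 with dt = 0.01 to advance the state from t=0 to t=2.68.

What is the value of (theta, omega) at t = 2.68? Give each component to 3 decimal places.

t=0.000: state=(0.800, 0.650)
step 1 (dt=0.01): k1=(0.650, -5.304), k2=(0.623, -5.306), k3=(0.623, -5.305), k4=(0.597, -5.306); state += dt/6·(k1+2k2+2k3+k4)
t=0.010: state=(0.806, 0.597)
t=0.020: state=(0.812, 0.544)
t=0.030: state=(0.817, 0.491)
continuing one RK4 step at a time; state shown every 10 steps (Δt=0.1):
t=0.100: state=(0.839, 0.122)
t=0.200: state=(0.825, -0.385)
t=0.300: state=(0.763, -0.849)
t=0.400: state=(0.658, -1.248)
t=0.500: state=(0.516, -1.560)
t=0.600: state=(0.349, -1.765)
t=0.700: state=(0.167, -1.848)
t=0.800: state=(-0.016, -1.806)
t=0.900: state=(-0.190, -1.644)
t=1.000: state=(-0.342, -1.383)
t=1.100: state=(-0.464, -1.047)
t=1.200: state=(-0.550, -0.665)
t=1.300: state=(-0.596, -0.263)
t=1.400: state=(-0.603, 0.133)
t=1.500: state=(-0.571, 0.501)
t=1.600: state=(-0.504, 0.823)
t=1.700: state=(-0.408, 1.080)
t=1.800: state=(-0.291, 1.257)
t=1.900: state=(-0.160, 1.345)
t=2.000: state=(-0.025, 1.339)
t=2.100: state=(0.105, 1.244)
t=2.200: state=(0.221, 1.070)
t=2.300: state=(0.317, 0.835)
t=2.400: state=(0.387, 0.559)
t=2.500: state=(0.428, 0.262)
t=2.600: state=(0.439, -0.037)
t=2.680: state=(0.427, -0.264)

(theta, omega) = (0.427, -0.264)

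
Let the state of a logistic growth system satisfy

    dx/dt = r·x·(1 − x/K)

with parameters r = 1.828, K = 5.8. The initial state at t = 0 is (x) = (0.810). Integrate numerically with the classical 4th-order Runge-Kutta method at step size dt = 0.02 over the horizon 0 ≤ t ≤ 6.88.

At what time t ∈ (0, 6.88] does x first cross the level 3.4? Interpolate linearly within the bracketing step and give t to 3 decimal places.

t = 1.185

t=0.000: state=(0.810)
step 1 (dt=0.02): k1=(1.274), k2=(1.291), k3=(1.291), k4=(1.308); state += dt/6·(k1+2k2+2k3+k4)
t=0.020: state=(0.836)
t=0.040: state=(0.862)
t=0.060: state=(0.889)
continuing one RK4 step at a time; state shown every 25 steps (Δt=0.5):
t=0.500: state=(1.672)
t=1.000: state=(2.914)
t=1.180: state=(3.387)
next step: t=1.200: state=(3.438) — x has crossed 3.4
linear interpolation between t=1.180 (3.38673) and t=1.200 (3.43809) → t≈1.185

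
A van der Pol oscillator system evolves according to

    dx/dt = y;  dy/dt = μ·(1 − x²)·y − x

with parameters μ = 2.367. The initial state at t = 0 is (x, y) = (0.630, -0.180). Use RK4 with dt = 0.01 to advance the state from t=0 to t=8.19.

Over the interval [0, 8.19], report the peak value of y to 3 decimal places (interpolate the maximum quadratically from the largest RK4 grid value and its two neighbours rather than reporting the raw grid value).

t=0.000: state=(0.630, -0.180)
step 1 (dt=0.01): k1=(-0.180, -0.887), k2=(-0.184, -0.893), k3=(-0.184, -0.893), k4=(-0.189, -0.899); state += dt/6·(k1+2k2+2k3+k4)
t=0.010: state=(0.628, -0.189)
t=0.020: state=(0.626, -0.198)
t=0.030: state=(0.624, -0.207)
continuing one RK4 step at a time; state shown every 50 steps (Δt=0.5):
t=0.500: state=(0.395, -0.858)
t=1.000: state=(-0.432, -2.733)
t=1.500: state=(-1.742, -1.146)
t=2.000: state=(-1.831, 0.236)
t=2.500: state=(-1.677, 0.356)
t=3.000: state=(-1.478, 0.445)
t=3.500: state=(-1.218, 0.617)
t=4.000: state=(-0.815, 1.090)
t=4.500: state=(0.104, 3.055)
t=5.000: state=(1.851, 1.668)
t=5.500: state=(1.992, -0.222)
t=6.000: state=(1.854, -0.306)
t=6.500: state=(1.689, -0.357)
t=7.000: state=(1.492, -0.439)
t=7.500: state=(1.237, -0.602)
t=8.000: state=(0.848, -1.040)
t=8.190: state=(0.616, -1.432)
largest grid value and its neighbours: y(4.710)=4.26093, y(4.720)=4.26832, y(4.730)=4.26723
parabola through these three points peaks at t≈4.724 with y≈4.26891

max y = 4.269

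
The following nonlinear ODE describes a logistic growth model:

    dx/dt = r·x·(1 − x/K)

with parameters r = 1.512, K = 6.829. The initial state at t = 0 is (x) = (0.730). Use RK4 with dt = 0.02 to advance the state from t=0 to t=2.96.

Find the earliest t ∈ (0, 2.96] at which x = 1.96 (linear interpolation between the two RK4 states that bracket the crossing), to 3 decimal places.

t = 0.802

t=0.000: state=(0.730)
step 1 (dt=0.02): k1=(0.986), k2=(0.997), k3=(0.998), k4=(1.009); state += dt/6·(k1+2k2+2k3+k4)
t=0.020: state=(0.750)
t=0.040: state=(0.770)
t=0.060: state=(0.791)
continuing one RK4 step at a time; state shown every 5 steps (Δt=0.1):
t=0.100: state=(0.835)
t=0.200: state=(0.952)
t=0.300: state=(1.083)
t=0.400: state=(1.228)
t=0.500: state=(1.387)
t=0.600: state=(1.562)
t=0.700: state=(1.751)
t=0.800: state=(1.955)
next step: t=0.820: state=(1.998) — x has crossed 1.96
linear interpolation between t=0.800 (1.95540) and t=0.820 (1.99787) → t≈0.802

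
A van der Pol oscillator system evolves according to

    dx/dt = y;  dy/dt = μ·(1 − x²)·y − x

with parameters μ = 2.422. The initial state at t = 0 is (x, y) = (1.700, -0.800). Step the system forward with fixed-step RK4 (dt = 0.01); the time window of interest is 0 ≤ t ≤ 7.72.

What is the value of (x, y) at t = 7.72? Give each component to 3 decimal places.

t=0.000: state=(1.700, -0.800)
step 1 (dt=0.01): k1=(-0.800, 1.962), k2=(-0.790, 1.895), k3=(-0.791, 1.897), k4=(-0.781, 1.832); state += dt/6·(k1+2k2+2k3+k4)
t=0.010: state=(1.692, -0.781)
t=0.020: state=(1.684, -0.763)
t=0.030: state=(1.677, -0.747)
continuing one RK4 step at a time; state shown every 25 steps (Δt=0.25):
t=0.250: state=(1.537, -0.565)
t=0.500: state=(1.401, -0.548)
t=0.750: state=(1.257, -0.613)
t=1.000: state=(1.088, -0.753)
t=1.250: state=(0.870, -1.019)
t=1.500: state=(0.556, -1.568)
t=1.750: state=(0.032, -2.779)
t=2.000: state=(-0.882, -4.340)
t=2.250: state=(-1.780, -2.169)
t=2.500: state=(-2.019, -0.176)
t=2.750: state=(-2.001, 0.202)
t=3.000: state=(-1.941, 0.270)
t=3.250: state=(-1.870, 0.295)
t=3.500: state=(-1.793, 0.317)
t=3.750: state=(-1.711, 0.342)
t=4.000: state=(-1.622, 0.374)
t=4.250: state=(-1.523, 0.416)
t=4.500: state=(-1.412, 0.473)
t=4.750: state=(-1.284, 0.557)
t=5.000: state=(-1.130, 0.688)
t=5.250: state=(-0.932, 0.915)
t=5.500: state=(-0.655, 1.360)
t=5.750: state=(-0.209, 2.333)
t=6.000: state=(0.583, 4.047)
t=6.250: state=(1.591, 3.122)
t=6.500: state=(1.994, 0.485)
t=6.750: state=(2.012, -0.153)
t=7.000: state=(1.957, -0.259)
t=7.250: state=(1.889, -0.289)
t=7.500: state=(1.814, -0.311)
t=7.720: state=(1.743, -0.332)

(x, y) = (1.743, -0.332)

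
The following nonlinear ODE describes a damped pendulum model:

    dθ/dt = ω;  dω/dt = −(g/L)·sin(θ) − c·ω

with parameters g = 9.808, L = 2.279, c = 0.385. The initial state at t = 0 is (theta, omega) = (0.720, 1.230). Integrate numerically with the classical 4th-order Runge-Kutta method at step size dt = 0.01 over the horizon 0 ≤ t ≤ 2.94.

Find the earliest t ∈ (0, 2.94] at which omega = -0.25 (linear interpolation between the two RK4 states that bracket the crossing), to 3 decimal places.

t=0.000: state=(0.720, 1.230)
step 1 (dt=0.01): k1=(1.230, -3.311), k2=(1.213, -3.325), k3=(1.213, -3.324), k4=(1.197, -3.338); state += dt/6·(k1+2k2+2k3+k4)
t=0.010: state=(0.732, 1.197)
t=0.020: state=(0.744, 1.163)
t=0.030: state=(0.755, 1.130)
continuing one RK4 step at a time; state shown every 10 steps (Δt=0.1):
t=0.100: state=(0.826, 0.888)
t=0.200: state=(0.897, 0.533)
t=0.300: state=(0.933, 0.178)
t=0.400: state=(0.933, -0.169)
t=0.420: state=(0.929, -0.236)
next step: t=0.430: state=(0.926, -0.270) — omega has crossed -0.25
linear interpolation between t=0.420 (-0.23640) and t=0.430 (-0.26986) → t≈0.424

t = 0.424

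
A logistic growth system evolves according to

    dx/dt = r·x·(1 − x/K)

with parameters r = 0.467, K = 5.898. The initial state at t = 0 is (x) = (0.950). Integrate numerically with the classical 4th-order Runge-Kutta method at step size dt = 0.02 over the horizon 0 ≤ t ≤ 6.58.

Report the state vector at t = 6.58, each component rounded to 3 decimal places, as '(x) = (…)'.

t=0.000: state=(0.950)
step 1 (dt=0.02): k1=(0.372), k2=(0.373), k3=(0.373), k4=(0.375); state += dt/6·(k1+2k2+2k3+k4)
t=0.020: state=(0.957)
t=0.040: state=(0.965)
t=0.060: state=(0.973)
continuing one RK4 step at a time; state shown every 25 steps (Δt=0.5):
t=0.500: state=(1.151)
t=1.000: state=(1.383)
t=1.500: state=(1.645)
t=2.000: state=(1.936)
t=2.500: state=(2.251)
t=3.000: state=(2.583)
t=3.500: state=(2.926)
t=4.000: state=(3.269)
t=4.500: state=(3.603)
t=5.000: state=(3.921)
t=5.500: state=(4.215)
t=6.000: state=(4.481)
t=6.500: state=(4.717)
t=6.580: state=(4.752)

(x) = (4.752)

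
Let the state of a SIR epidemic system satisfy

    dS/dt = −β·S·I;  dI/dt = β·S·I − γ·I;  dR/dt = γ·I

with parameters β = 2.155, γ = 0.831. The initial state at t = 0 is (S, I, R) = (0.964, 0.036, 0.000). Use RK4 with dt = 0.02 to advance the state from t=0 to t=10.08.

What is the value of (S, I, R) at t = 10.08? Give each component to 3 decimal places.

(S, I, R) = (0.093, 0.006, 0.901)

t=0.000: state=(0.964, 0.036, 0.000)
step 1 (dt=0.02): k1=(-0.075, 0.045, 0.030), k2=(-0.076, 0.045, 0.030), k3=(-0.076, 0.045, 0.030), k4=(-0.077, 0.046, 0.031); state += dt/6·(k1+2k2+2k3+k4)
t=0.020: state=(0.962, 0.037, 0.001)
t=0.040: state=(0.961, 0.038, 0.001)
t=0.060: state=(0.959, 0.039, 0.002)
continuing one RK4 step at a time; state shown every 25 steps (Δt=0.5):
t=0.500: state=(0.914, 0.066, 0.021)
t=1.000: state=(0.832, 0.111, 0.057)
t=1.500: state=(0.716, 0.169, 0.115)
t=2.000: state=(0.578, 0.225, 0.197)
t=2.500: state=(0.445, 0.257, 0.298)
t=3.000: state=(0.336, 0.258, 0.406)
t=3.500: state=(0.258, 0.234, 0.509)
t=4.000: state=(0.204, 0.197, 0.599)
t=4.500: state=(0.169, 0.159, 0.672)
t=5.000: state=(0.145, 0.124, 0.731)
t=5.500: state=(0.129, 0.095, 0.776)
t=6.000: state=(0.118, 0.071, 0.811)
t=6.500: state=(0.110, 0.053, 0.837)
t=7.000: state=(0.105, 0.040, 0.856)
t=7.500: state=(0.101, 0.029, 0.870)
t=8.000: state=(0.098, 0.021, 0.880)
t=8.500: state=(0.096, 0.016, 0.888)
t=9.000: state=(0.095, 0.011, 0.894)
t=9.500: state=(0.094, 0.008, 0.898)
t=10.000: state=(0.093, 0.006, 0.901)
t=10.080: state=(0.093, 0.006, 0.901)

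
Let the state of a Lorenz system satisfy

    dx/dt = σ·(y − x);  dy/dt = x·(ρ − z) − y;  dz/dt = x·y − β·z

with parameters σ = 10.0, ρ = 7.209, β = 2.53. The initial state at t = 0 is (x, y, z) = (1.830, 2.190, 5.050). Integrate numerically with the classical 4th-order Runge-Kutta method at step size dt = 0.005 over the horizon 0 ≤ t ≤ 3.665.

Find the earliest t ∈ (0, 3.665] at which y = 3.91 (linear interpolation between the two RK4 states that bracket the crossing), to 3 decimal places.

t = 0.357

t=0.000: state=(1.830, 2.190, 5.050)
step 1 (dt=0.005): k1=(3.600, 1.761, -8.769), k2=(3.554, 1.816, -8.686), k3=(3.557, 1.816, -8.686), k4=(3.513, 1.871, -8.603); state += dt/6·(k1+2k2+2k3+k4)
t=0.005: state=(1.848, 2.199, 5.007)
t=0.010: state=(1.865, 2.209, 4.964)
t=0.015: state=(1.882, 2.219, 4.922)
continuing one RK4 step at a time; state shown every 40 steps (Δt=0.2):
t=0.200: state=(2.510, 2.923, 3.918)
t=0.355: state=(3.298, 3.895, 3.929)
next step: t=0.360: state=(3.328, 3.930, 3.944) — y has crossed 3.91
linear interpolation between t=0.355 (3.89528) and t=0.360 (3.92992) → t≈0.357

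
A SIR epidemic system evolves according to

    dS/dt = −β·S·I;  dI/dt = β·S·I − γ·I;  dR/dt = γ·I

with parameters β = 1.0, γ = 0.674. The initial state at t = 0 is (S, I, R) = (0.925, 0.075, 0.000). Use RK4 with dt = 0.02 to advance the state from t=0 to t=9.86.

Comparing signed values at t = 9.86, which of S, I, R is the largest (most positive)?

largest component: R

t=0.000: state=(0.925, 0.075, 0.000)
step 1 (dt=0.02): k1=(-0.069, 0.019, 0.051), k2=(-0.069, 0.019, 0.051), k3=(-0.069, 0.019, 0.051), k4=(-0.070, 0.019, 0.051); state += dt/6·(k1+2k2+2k3+k4)
t=0.020: state=(0.924, 0.075, 0.001)
t=0.040: state=(0.922, 0.076, 0.002)
t=0.060: state=(0.921, 0.076, 0.003)
continuing one RK4 step at a time; state shown every 25 steps (Δt=0.5):
t=0.500: state=(0.889, 0.084, 0.027)
t=1.000: state=(0.850, 0.093, 0.057)
t=1.500: state=(0.810, 0.100, 0.089)
t=2.000: state=(0.769, 0.106, 0.124)
t=2.500: state=(0.729, 0.111, 0.161)
t=3.000: state=(0.689, 0.112, 0.199)
t=3.500: state=(0.651, 0.112, 0.236)
t=4.000: state=(0.616, 0.110, 0.274)
t=4.500: state=(0.584, 0.106, 0.310)
t=5.000: state=(0.554, 0.101, 0.345)
t=5.500: state=(0.528, 0.094, 0.378)
t=6.000: state=(0.505, 0.087, 0.409)
t=6.500: state=(0.484, 0.079, 0.437)
t=7.000: state=(0.466, 0.072, 0.462)
t=7.500: state=(0.450, 0.065, 0.485)
t=8.000: state=(0.437, 0.058, 0.506)
t=8.500: state=(0.425, 0.051, 0.524)
t=9.000: state=(0.415, 0.045, 0.540)
t=9.500: state=(0.406, 0.039, 0.554)
t=9.860: state=(0.401, 0.036, 0.563)
compare at T: S=0.401, I=0.036, R=0.563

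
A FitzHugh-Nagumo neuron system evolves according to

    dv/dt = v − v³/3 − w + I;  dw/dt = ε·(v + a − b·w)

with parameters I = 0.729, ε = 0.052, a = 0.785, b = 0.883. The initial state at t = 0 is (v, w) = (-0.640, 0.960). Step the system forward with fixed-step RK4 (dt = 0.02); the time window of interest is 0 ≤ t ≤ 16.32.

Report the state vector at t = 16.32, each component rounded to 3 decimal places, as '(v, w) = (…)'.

t=0.000: state=(-0.640, 0.960)
step 1 (dt=0.02): k1=(-0.784, -0.037), k2=(-0.788, -0.037), k3=(-0.788, -0.037), k4=(-0.792, -0.037); state += dt/6·(k1+2k2+2k3+k4)
t=0.020: state=(-0.656, 0.959)
t=0.040: state=(-0.672, 0.959)
t=0.060: state=(-0.688, 0.958)
continuing one RK4 step at a time; state shown every 50 steps (Δt=1):
t=1.000: state=(-1.448, 0.903)
t=2.000: state=(-1.740, 0.819)
t=3.000: state=(-1.747, 0.733)
t=4.000: state=(-1.713, 0.652)
t=5.000: state=(-1.673, 0.577)
t=6.000: state=(-1.633, 0.507)
t=7.000: state=(-1.592, 0.442)
t=8.000: state=(-1.552, 0.382)
t=9.000: state=(-1.511, 0.327)
t=10.000: state=(-1.470, 0.276)
t=11.000: state=(-1.428, 0.230)
t=12.000: state=(-1.386, 0.188)
t=13.000: state=(-1.343, 0.150)
t=14.000: state=(-1.299, 0.116)
t=15.000: state=(-1.254, 0.086)
t=16.000: state=(-1.207, 0.060)
t=16.320: state=(-1.191, 0.052)

(v, w) = (-1.191, 0.052)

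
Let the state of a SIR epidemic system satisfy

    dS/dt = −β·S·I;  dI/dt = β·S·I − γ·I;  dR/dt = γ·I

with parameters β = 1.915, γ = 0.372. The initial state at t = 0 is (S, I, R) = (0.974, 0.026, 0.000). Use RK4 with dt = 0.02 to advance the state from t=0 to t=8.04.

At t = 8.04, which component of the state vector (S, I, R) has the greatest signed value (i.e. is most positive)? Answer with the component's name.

t=0.000: state=(0.974, 0.026, 0.000)
step 1 (dt=0.02): k1=(-0.048, 0.039, 0.010), k2=(-0.049, 0.039, 0.010), k3=(-0.049, 0.039, 0.010), k4=(-0.050, 0.040, 0.010); state += dt/6·(k1+2k2+2k3+k4)
t=0.020: state=(0.973, 0.027, 0.000)
t=0.040: state=(0.972, 0.028, 0.000)
t=0.060: state=(0.971, 0.028, 0.001)
continuing one RK4 step at a time; state shown every 25 steps (Δt=0.5):
t=0.500: state=(0.939, 0.054, 0.007)
t=1.000: state=(0.871, 0.107, 0.022)
t=1.500: state=(0.756, 0.195, 0.049)
t=2.000: state=(0.595, 0.309, 0.096)
t=2.500: state=(0.419, 0.417, 0.164)
t=3.000: state=(0.272, 0.480, 0.248)
t=3.500: state=(0.170, 0.491, 0.339)
t=4.000: state=(0.107, 0.464, 0.428)
t=4.500: state=(0.070, 0.419, 0.511)
t=5.000: state=(0.048, 0.368, 0.584)
t=5.500: state=(0.035, 0.318, 0.648)
t=6.000: state=(0.026, 0.271, 0.702)
t=6.500: state=(0.021, 0.230, 0.749)
t=7.000: state=(0.017, 0.195, 0.788)
t=7.500: state=(0.014, 0.164, 0.822)
t=8.000: state=(0.012, 0.138, 0.850)
t=8.040: state=(0.012, 0.136, 0.852)
compare at T: S=0.012, I=0.136, R=0.852

largest component: R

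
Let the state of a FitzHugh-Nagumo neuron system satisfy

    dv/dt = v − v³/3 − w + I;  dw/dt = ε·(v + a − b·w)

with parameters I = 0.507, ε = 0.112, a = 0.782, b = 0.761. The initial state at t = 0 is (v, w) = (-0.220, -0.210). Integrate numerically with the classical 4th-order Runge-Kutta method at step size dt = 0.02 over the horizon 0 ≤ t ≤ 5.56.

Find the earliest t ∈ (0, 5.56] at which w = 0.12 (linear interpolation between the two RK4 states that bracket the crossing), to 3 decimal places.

t=0.000: state=(-0.220, -0.210)
step 1 (dt=0.02): k1=(0.501, 0.081), k2=(0.505, 0.081), k3=(0.505, 0.081), k4=(0.509, 0.082); state += dt/6·(k1+2k2+2k3+k4)
t=0.020: state=(-0.210, -0.208)
t=0.040: state=(-0.200, -0.207)
t=0.060: state=(-0.189, -0.205)
continuing one RK4 step at a time; state shown every 10 steps (Δt=0.2):
t=0.200: state=(-0.111, -0.193)
t=0.400: state=(0.017, -0.173)
t=0.600: state=(0.169, -0.151)
t=0.800: state=(0.348, -0.125)
t=1.000: state=(0.555, -0.096)
t=1.200: state=(0.785, -0.062)
t=1.400: state=(1.026, -0.023)
t=1.600: state=(1.256, 0.020)
t=1.800: state=(1.453, 0.067)
t=2.000: state=(1.602, 0.117)
next step: t=2.020: state=(1.614, 0.122) — w has crossed 0.12
linear interpolation between t=2.000 (0.11714) and t=2.020 (0.12229) → t≈2.011

t = 2.011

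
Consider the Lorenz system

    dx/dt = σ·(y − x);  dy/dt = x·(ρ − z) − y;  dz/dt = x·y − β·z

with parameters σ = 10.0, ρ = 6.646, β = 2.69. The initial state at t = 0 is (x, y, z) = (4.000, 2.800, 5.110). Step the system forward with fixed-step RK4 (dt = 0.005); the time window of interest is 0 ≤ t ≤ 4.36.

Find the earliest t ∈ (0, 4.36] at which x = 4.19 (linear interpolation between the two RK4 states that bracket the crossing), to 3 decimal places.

t = 0.554

t=0.000: state=(4.000, 2.800, 5.110)
step 1 (dt=0.005): k1=(-12.000, 3.344, -2.546), k2=(-11.616, 3.315, -2.580), k3=(-11.627, 3.317, -2.577), k4=(-11.253, 3.289, -2.609); state += dt/6·(k1+2k2+2k3+k4)
t=0.005: state=(3.942, 2.817, 5.097)
t=0.010: state=(3.887, 2.833, 5.084)
t=0.015: state=(3.836, 2.849, 5.070)
continuing one RK4 step at a time; state shown every 40 steps (Δt=0.2):
t=0.200: state=(3.310, 3.414, 4.640)
t=0.400: state=(3.775, 4.069, 4.776)
t=0.550: state=(4.181, 4.402, 5.300)
next step: t=0.555: state=(4.192, 4.408, 5.321) — x has crossed 4.19
linear interpolation between t=0.550 (4.18097) and t=0.555 (4.19189) → t≈0.554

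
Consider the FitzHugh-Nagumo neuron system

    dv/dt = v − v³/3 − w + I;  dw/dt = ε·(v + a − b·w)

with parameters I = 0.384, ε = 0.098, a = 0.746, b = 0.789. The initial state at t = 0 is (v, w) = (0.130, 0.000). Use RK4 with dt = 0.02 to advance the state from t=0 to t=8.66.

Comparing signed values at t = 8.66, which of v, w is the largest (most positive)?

t=0.000: state=(0.130, 0.000)
step 1 (dt=0.02): k1=(0.513, 0.086), k2=(0.517, 0.086), k3=(0.517, 0.086), k4=(0.522, 0.087); state += dt/6·(k1+2k2+2k3+k4)
t=0.020: state=(0.140, 0.002)
t=0.040: state=(0.151, 0.003)
t=0.060: state=(0.162, 0.005)
continuing one RK4 step at a time; state shown every 25 steps (Δt=0.5):
t=0.500: state=(0.444, 0.049)
t=1.000: state=(0.870, 0.115)
t=1.500: state=(1.305, 0.199)
t=2.000: state=(1.580, 0.297)
t=2.500: state=(1.681, 0.401)
t=3.000: state=(1.688, 0.503)
t=3.500: state=(1.658, 0.600)
t=4.000: state=(1.614, 0.692)
t=4.500: state=(1.564, 0.778)
t=5.000: state=(1.510, 0.858)
t=5.500: state=(1.453, 0.932)
t=6.000: state=(1.392, 1.001)
t=6.500: state=(1.328, 1.065)
t=7.000: state=(1.259, 1.122)
t=7.500: state=(1.183, 1.174)
t=8.000: state=(1.099, 1.220)
t=8.500: state=(1.002, 1.260)
t=8.660: state=(0.967, 1.272)
compare at T: v=0.967, w=1.272

largest component: w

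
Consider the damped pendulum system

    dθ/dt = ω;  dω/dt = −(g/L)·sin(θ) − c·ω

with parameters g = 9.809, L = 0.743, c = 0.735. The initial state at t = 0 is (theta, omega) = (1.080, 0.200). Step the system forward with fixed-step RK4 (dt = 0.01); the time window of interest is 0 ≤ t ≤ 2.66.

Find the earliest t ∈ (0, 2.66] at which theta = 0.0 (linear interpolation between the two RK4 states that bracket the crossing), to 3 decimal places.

t = 0.517

t=0.000: state=(1.080, 0.200)
step 1 (dt=0.01): k1=(0.200, -11.791), k2=(0.141, -11.753), k3=(0.141, -11.752), k4=(0.082, -11.713); state += dt/6·(k1+2k2+2k3+k4)
t=0.010: state=(1.081, 0.082)
t=0.020: state=(1.082, -0.034)
t=0.030: state=(1.081, -0.150)
continuing one RK4 step at a time; state shown every 10 steps (Δt=0.1):
t=0.100: state=(1.043, -0.931)
t=0.200: state=(0.899, -1.920)
t=0.300: state=(0.666, -2.683)
t=0.400: state=(0.373, -3.125)
t=0.500: state=(0.054, -3.170)
t=0.510: state=(0.023, -3.152)
next step: t=0.520: state=(-0.009, -3.130) — theta has crossed 0.0
linear interpolation between t=0.510 (0.02285) and t=0.520 (-0.00856) → t≈0.517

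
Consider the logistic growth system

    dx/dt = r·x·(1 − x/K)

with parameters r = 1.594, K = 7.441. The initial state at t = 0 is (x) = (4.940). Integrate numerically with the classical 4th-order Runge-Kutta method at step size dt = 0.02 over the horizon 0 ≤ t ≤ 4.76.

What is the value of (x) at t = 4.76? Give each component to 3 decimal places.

t=0.000: state=(4.940)
step 1 (dt=0.02): k1=(2.647), k2=(2.633), k3=(2.633), k4=(2.619); state += dt/6·(k1+2k2+2k3+k4)
t=0.020: state=(4.993)
t=0.040: state=(5.045)
t=0.060: state=(5.096)
continuing one RK4 step at a time; state shown every 10 steps (Δt=0.2):
t=0.200: state=(5.439)
t=0.400: state=(5.870)
t=0.600: state=(6.229)
t=0.800: state=(6.519)
t=1.000: state=(6.747)
t=1.200: state=(6.923)
t=1.400: state=(7.057)
t=1.600: state=(7.158)
t=1.800: state=(7.233)
t=2.000: state=(7.289)
t=2.200: state=(7.330)
t=2.400: state=(7.360)
t=2.600: state=(7.382)
t=2.800: state=(7.398)
t=3.000: state=(7.410)
t=3.200: state=(7.418)
t=3.400: state=(7.424)
t=3.600: state=(7.429)
t=3.800: state=(7.432)
t=4.000: state=(7.435)
t=4.200: state=(7.436)
t=4.400: state=(7.438)
t=4.600: state=(7.439)
t=4.760: state=(7.439)

(x) = (7.439)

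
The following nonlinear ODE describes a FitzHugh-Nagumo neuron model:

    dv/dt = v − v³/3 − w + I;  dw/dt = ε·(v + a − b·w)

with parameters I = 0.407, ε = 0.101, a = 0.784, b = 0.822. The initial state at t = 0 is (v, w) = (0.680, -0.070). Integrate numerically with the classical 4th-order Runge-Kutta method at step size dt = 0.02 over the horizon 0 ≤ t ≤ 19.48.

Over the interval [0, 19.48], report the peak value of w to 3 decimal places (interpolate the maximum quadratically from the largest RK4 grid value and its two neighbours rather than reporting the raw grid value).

max w = 1.364

t=0.000: state=(0.680, -0.070)
step 1 (dt=0.02): k1=(1.052, 0.154), k2=(1.056, 0.155), k3=(1.056, 0.155), k4=(1.060, 0.156); state += dt/6·(k1+2k2+2k3+k4)
t=0.020: state=(0.701, -0.067)
t=0.040: state=(0.722, -0.064)
t=0.060: state=(0.744, -0.061)
continuing one RK4 step at a time; state shown every 50 steps (Δt=1):
t=1.000: state=(1.603, 0.128)
t=2.000: state=(1.768, 0.361)
t=3.000: state=(1.694, 0.577)
t=4.000: state=(1.590, 0.766)
t=5.000: state=(1.476, 0.929)
t=6.000: state=(1.351, 1.068)
t=7.000: state=(1.208, 1.183)
t=8.000: state=(1.032, 1.274)
t=9.000: state=(0.787, 1.337)
t=10.000: state=(0.356, 1.364)
t=11.000: state=(-0.654, 1.324)
t=12.000: state=(-1.855, 1.162)
t=13.000: state=(-1.973, 0.956)
t=14.000: state=(-1.915, 0.768)
t=15.000: state=(-1.849, 0.600)
t=16.000: state=(-1.784, 0.452)
t=17.000: state=(-1.721, 0.322)
t=18.000: state=(-1.659, 0.209)
t=19.000: state=(-1.599, 0.110)
t=19.480: state=(-1.570, 0.068)
largest grid value and its neighbours: w(10.000)=1.36420, w(10.020)=1.36423, w(10.040)=1.36423
parabola through these three points peaks at t≈10.030 with w≈1.36423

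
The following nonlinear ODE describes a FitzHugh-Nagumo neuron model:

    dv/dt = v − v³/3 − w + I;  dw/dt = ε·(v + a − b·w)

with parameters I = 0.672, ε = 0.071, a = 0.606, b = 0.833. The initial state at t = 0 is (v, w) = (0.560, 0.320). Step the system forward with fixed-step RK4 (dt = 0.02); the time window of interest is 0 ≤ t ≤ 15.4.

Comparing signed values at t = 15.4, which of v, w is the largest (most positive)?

t=0.000: state=(0.560, 0.320)
step 1 (dt=0.02): k1=(0.853, 0.064), k2=(0.859, 0.064), k3=(0.859, 0.064), k4=(0.864, 0.065); state += dt/6·(k1+2k2+2k3+k4)
t=0.020: state=(0.577, 0.321)
t=0.040: state=(0.595, 0.323)
t=0.060: state=(0.612, 0.324)
continuing one RK4 step at a time; state shown every 25 steps (Δt=0.5):
t=0.500: state=(1.032, 0.360)
t=1.000: state=(1.462, 0.414)
t=1.500: state=(1.693, 0.479)
t=2.000: state=(1.766, 0.547)
t=2.500: state=(1.771, 0.615)
t=3.000: state=(1.752, 0.680)
t=3.500: state=(1.725, 0.742)
t=4.000: state=(1.696, 0.801)
t=4.500: state=(1.666, 0.858)
t=5.000: state=(1.635, 0.912)
t=5.500: state=(1.604, 0.963)
t=6.000: state=(1.573, 1.012)
t=6.500: state=(1.541, 1.058)
t=7.000: state=(1.508, 1.102)
t=7.500: state=(1.476, 1.143)
t=8.000: state=(1.442, 1.182)
t=8.500: state=(1.408, 1.218)
t=9.000: state=(1.373, 1.253)
t=9.500: state=(1.337, 1.285)
t=10.000: state=(1.300, 1.315)
t=10.500: state=(1.262, 1.342)
t=11.000: state=(1.222, 1.368)
t=11.500: state=(1.180, 1.391)
t=12.000: state=(1.135, 1.412)
t=12.500: state=(1.087, 1.431)
t=13.000: state=(1.034, 1.448)
t=13.500: state=(0.976, 1.462)
t=14.000: state=(0.909, 1.474)
t=14.500: state=(0.831, 1.482)
t=15.000: state=(0.736, 1.488)
t=15.400: state=(0.641, 1.489)
compare at T: v=0.641, w=1.489

largest component: w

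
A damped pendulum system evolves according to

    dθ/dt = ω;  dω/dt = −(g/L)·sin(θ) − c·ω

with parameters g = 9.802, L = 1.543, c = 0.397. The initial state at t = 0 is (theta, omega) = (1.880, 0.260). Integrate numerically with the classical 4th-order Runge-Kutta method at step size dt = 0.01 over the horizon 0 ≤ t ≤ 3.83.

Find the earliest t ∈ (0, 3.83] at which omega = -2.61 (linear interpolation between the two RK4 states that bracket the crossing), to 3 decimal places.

t = 0.502

t=0.000: state=(1.880, 0.260)
step 1 (dt=0.01): k1=(0.260, -6.155), k2=(0.229, -6.140), k3=(0.229, -6.140), k4=(0.199, -6.126); state += dt/6·(k1+2k2+2k3+k4)
t=0.010: state=(1.882, 0.199)
t=0.020: state=(1.884, 0.137)
t=0.030: state=(1.885, 0.077)
continuing one RK4 step at a time; state shown every 20 steps (Δt=0.2):
t=0.200: state=(1.812, -0.928)
t=0.400: state=(1.512, -2.067)
t=0.500: state=(1.278, -2.599)
next step: t=0.510: state=(1.252, -2.649) — omega has crossed -2.61
linear interpolation between t=0.500 (-2.59885) and t=0.510 (-2.64901) → t≈0.502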